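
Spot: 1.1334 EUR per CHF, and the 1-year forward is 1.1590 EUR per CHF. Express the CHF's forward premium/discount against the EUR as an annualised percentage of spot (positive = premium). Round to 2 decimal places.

+2.26%

T = 1 year.
Period premium: (1.1590 − 1.1334)/1.1334 = 0.0225869.
Annualise by dividing by T: 0.0225869 / 1 = 0.022587 → 2.26%.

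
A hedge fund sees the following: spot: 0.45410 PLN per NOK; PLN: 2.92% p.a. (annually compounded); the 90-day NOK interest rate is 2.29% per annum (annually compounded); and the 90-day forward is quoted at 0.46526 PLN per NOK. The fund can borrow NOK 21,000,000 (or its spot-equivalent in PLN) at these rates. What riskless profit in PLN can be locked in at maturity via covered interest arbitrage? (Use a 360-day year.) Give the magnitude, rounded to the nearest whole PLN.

T = 90/360 years.
Route A — deposit NOK, sell forward: 21,000,000 × 1.005676483 × 0.46526 = PLN 9,825,921.85.
Route B — convert at spot, deposit PLN: 21,000,000 × 0.45410 × 1.0072214 = PLN 9,604,963.99.
The quoted forward overvalues NOK, so borrow PLN, buy NOK at spot, deposit the NOK at 2.29%, and sell the proceeds forward at 0.46526.
The gap between the two covered legs is PLN 220,958.

PLN 220,958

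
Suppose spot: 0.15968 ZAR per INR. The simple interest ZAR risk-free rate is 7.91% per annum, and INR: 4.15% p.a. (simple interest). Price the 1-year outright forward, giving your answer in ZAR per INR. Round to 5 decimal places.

0.16544

T = 1 year.
ZAR accumulates by 1 + 0.0791×1 = 1.079100.
INR growth factor: 1 + 0.0415×1 = 1.041500.
Forward (ZAR per INR) = 0.15968 × 1.079100 / 1.041500 = 0.1654447.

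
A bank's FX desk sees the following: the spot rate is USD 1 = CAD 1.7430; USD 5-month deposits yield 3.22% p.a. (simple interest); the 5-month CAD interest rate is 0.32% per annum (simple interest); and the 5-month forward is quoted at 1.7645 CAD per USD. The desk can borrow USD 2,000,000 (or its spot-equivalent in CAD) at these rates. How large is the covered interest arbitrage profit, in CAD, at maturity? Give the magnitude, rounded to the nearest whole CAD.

CAD 85,699

T = 5/12 years.
Invest the USD and cover forward: 2,000,000 × 1.013416667 × 1.7645 = CAD 3,576,347.42.
Convert at spot and invest in CAD: 2,000,000 × 1.7430 × 1.001333333 = CAD 3,490,648.00.
The quoted forward overvalues USD, so borrow CAD, buy USD at spot, deposit the USD at 3.22%, and sell the proceeds forward at 1.7645.
The gap between the two covered legs is CAD 85,699.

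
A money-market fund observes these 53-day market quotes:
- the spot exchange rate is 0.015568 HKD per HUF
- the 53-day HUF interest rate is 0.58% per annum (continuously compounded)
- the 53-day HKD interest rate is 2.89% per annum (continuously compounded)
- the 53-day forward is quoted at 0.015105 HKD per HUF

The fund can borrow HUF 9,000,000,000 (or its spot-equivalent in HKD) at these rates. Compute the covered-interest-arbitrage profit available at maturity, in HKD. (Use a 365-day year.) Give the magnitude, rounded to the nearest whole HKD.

T = 53/365 years.
Invest the HUF and cover forward: 9,000,000,000 × 1.00084254652 × 0.015105 = HKD 136,059,539.99.
Convert at spot and invest in HKD: 9,000,000,000 × 0.015568 × 1.00420525573 = HKD 140,701,206.79.
The quoted forward undervalues HUF, so borrow HUF, convert to HKD at spot, deposit the HKD at 2.89%, and buy HUF forward at 0.015105 to cover the loan.
The gap between the two covered legs is HKD 4,641,667.

HKD 4,641,667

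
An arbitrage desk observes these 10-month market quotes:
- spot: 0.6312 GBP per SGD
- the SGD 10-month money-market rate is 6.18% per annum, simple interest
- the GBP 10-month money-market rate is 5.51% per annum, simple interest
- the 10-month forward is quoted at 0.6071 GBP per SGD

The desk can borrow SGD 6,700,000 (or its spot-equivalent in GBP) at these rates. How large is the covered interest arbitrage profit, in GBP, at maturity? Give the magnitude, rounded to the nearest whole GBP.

T = 10/12 years.
Invest the SGD and cover forward: 6,700,000 × 1.051500 × 0.6071 = GBP 4,277,049.86.
Convert at spot and invest in GBP: 6,700,000 × 0.6312 × 1.045916667 = GBP 4,423,223.42.
The quoted forward undervalues SGD, so borrow SGD, convert to GBP at spot, deposit the GBP at 5.51%, and buy SGD forward at 0.6071 to cover the loan.
Profit = 4,423,223.42 − 4,277,049.86 = GBP 146,174.

GBP 146,174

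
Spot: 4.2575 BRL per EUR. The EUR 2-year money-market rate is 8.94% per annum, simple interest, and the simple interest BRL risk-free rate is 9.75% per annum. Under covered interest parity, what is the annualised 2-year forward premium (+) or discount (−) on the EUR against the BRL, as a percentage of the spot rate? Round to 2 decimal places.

+0.69%

T = 2 years.
CIP forward (BRL per EUR) = 4.2575 × 1.195000/1.178800 = 4.3160099.
(F − S)/S ÷ T = (4.3160099 − 4.2575)/4.2575/2 = 0.006871 → 0.69%.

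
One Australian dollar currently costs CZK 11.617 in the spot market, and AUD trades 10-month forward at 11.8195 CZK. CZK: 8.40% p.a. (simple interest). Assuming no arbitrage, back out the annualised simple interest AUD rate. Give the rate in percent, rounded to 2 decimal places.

T = 10/12 years.
By CIP, F/S equals the CZK-to-AUD growth ratio: 11.8195/11.617 = 1.0174314.
The CZK side grows by 1 + 0.0840×10/12 = 1.070000.
So the AUD growth factor = 1.051668.
(1.051668 − 1)/T = 0.062002, i.e. 6.20%.

6.20%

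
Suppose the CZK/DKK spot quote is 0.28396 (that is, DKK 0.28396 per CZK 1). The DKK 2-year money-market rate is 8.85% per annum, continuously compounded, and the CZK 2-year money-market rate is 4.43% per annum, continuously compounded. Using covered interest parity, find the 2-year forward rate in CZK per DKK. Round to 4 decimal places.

3.2237

T = 2 years.
DKK accumulates by e^(0.0885×2) = 1.1936311.
CZK accumulates by e^(0.0443×2) = 1.0926435.
Forward (DKK per CZK) = 0.28396 × 1.1936311 / 1.0926435 = 0.3102050.
Quoted the other way: 1/0.3102050 = 3.2237 CZK per DKK.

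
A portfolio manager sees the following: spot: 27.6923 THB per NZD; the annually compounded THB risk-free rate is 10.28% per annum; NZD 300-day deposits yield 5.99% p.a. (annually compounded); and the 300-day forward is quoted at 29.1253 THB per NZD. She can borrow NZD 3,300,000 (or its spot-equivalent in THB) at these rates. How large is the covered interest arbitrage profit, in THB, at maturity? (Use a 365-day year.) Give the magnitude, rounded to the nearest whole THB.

THB 1,782,782

T = 300/365 years.
Keep in NZD, deliver into the forward: 3,300,000·1.0489762727·29.1253 = THB 100,820,770.50.
Swap to THB now, deposit: 3,300,000·27.6923·1.0837493293 = THB 99,037,988.12.
The quoted forward overvalues NZD, so borrow THB, buy NZD at spot, deposit the NZD at 5.99%, and sell the proceeds forward at 29.1253.
Profit = 100,820,770.50 − 99,037,988.12 = THB 1,782,782.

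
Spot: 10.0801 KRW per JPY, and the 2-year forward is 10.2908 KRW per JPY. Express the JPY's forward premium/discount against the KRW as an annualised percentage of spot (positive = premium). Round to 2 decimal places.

+1.05%

T = 2 years.
JPY trades forward at +2.09026% vs spot over the period.
Per annum: 0.0209026 / 2 = 0.010451 = 1.05%.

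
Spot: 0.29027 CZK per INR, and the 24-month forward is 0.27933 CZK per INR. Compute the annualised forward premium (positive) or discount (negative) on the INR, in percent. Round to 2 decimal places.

-1.88%

T = 2 years.
INR trades forward at -3.76890% vs spot over the period.
Annualise by dividing by T: -0.0376890 / 2 = -0.018845 → -1.88%.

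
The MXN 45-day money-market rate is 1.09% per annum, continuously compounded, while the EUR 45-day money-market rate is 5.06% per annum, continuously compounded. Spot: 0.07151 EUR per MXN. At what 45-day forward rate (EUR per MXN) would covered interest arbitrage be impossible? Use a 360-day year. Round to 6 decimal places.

T = 45/360 years.
EUR growth factor: e^(0.0506×45/360) = 1.006345.
MXN accumulates by e^(0.0109×45/360) = 1.0013634.
Forward (EUR per MXN) = 0.07151 × 1.006345 / 1.0013634 = 0.07186575.

0.071866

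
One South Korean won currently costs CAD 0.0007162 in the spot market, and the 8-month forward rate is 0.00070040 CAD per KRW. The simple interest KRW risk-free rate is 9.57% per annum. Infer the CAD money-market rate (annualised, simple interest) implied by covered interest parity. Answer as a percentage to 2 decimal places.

T = 8/12 years.
CIP gives F = S · g_CAD/g_KRW, so g_CAD/g_KRW = 0.0007004/0.0007162 = 0.9779391.
KRW growth factor: 1 + 0.0957×8/12 = 1.063800.
Hence g_CAD = 1.0403316.
(1.0403316 − 1)/T = 0.060497, i.e. 6.05%.

6.05%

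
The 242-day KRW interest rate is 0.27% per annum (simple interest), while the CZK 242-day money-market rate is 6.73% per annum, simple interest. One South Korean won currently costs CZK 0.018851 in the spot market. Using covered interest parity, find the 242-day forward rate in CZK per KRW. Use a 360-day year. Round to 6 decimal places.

T = 242/360 years.
CZK growth factor: 1 + 0.0673×242/360 = 1.0452406.
KRW accumulates by 1 + 0.0027×242/360 = 1.001815.
So F = 0.018851 × 1.0452406 / 1.001815 = 0.01966813 (CZK/KRW).

0.019668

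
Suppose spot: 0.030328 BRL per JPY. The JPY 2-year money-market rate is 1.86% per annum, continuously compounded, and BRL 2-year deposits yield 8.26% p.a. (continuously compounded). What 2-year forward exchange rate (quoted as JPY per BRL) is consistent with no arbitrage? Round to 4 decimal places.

29.0113

T = 2 years.
Growth of 1 BRL over T: e^(0.0826×2) = 1.17962902.
Growth of 1 JPY over T: e^(0.0186×2) = 1.03790058.
Forward (BRL per JPY) = 0.030328 × 1.17962902 / 1.03790058 = 0.034469379.
Invert for JPY per BRL: 1 / 0.034469379 = 29.0113.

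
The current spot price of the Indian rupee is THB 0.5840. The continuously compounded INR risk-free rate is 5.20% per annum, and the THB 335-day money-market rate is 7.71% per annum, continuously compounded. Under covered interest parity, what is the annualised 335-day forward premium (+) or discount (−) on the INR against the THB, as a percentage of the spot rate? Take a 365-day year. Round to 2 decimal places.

T = 335/365 years.
F = S · g_THB/g_INR = 0.584 × 1.0733268/1.0488833 = 0.5976097.
(F − S)/S ÷ T = (0.5976097 − 0.584)/0.584/(335/365) = 0.025391 → 2.54%.

+2.54%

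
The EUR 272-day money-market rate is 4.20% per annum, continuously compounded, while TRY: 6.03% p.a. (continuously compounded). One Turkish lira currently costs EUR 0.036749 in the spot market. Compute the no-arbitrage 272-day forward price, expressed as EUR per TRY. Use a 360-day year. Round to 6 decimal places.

T = 272/360 years.
Growth of 1 EUR over T: e^(0.0420×272/360) = 1.0322422.
TRY growth factor: e^(0.0603×272/360) = 1.0466138.
CIP: F = S · (grow EUR)/(grow TRY) = 0.036749 × 1.0322422/1.0466138 = 0.03624438 EUR per TRY.

0.036244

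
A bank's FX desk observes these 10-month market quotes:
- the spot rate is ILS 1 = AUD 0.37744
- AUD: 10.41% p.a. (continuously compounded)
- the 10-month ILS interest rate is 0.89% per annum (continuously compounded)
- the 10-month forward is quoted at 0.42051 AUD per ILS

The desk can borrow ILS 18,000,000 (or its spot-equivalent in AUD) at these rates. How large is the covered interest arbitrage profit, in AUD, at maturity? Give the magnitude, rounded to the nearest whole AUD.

T = 10/12 years.
Route A — deposit ILS, sell forward: 18,000,000 × 1.007444238 × 0.42051 = AUD 7,625,526.78.
Route B — convert at spot, deposit AUD: 18,000,000 × 0.37744 × 1.09062399 = AUD 7,409,612.14.
The quoted forward overvalues ILS, so borrow AUD, buy ILS at spot, deposit the ILS at 0.89%, and sell the proceeds forward at 0.42051.
Profit = 7,625,526.78 − 7,409,612.14 = AUD 215,915.

AUD 215,915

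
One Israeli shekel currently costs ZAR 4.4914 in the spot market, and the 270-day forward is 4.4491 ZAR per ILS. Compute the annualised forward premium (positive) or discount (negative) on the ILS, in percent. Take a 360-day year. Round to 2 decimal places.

-1.26%

T = 270/360 years.
Period premium: (4.4491 − 4.4914)/4.4914 = -0.0094180.
Annualise by dividing by T: -0.0094180 / (270/360) = -0.012557 → -1.26%.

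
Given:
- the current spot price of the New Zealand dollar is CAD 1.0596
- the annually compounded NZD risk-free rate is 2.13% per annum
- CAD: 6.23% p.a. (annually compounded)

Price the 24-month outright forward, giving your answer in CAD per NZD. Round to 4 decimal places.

T = 2 years.
CAD growth factor: (1 + 0.0623)^2 = 1.1284813.
NZD accumulates by (1 + 0.0213)^2 = 1.0430537.
Forward (CAD per NZD) = 1.0596 × 1.1284813 / 1.0430537 = 1.146383.

1.1464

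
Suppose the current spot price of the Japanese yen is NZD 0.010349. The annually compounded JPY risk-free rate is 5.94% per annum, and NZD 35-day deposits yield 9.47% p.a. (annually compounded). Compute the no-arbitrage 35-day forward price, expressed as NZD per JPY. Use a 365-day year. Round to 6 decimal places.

T = 35/365 years.
NZD accumulates by (1 + 0.0947)^(35/365) = 1.0087139.
JPY growth factor: (1 + 0.0594)^(35/365) = 1.0055485.
CIP: F = S · (grow NZD)/(grow JPY) = 0.010349 × 1.0087139/1.0055485 = 0.01038158 NZD per JPY.

0.010382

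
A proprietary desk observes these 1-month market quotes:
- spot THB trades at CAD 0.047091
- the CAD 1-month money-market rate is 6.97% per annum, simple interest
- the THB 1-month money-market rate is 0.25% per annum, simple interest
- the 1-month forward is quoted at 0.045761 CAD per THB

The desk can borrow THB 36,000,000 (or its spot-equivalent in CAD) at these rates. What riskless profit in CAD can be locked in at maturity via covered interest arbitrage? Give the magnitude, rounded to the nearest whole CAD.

CAD 57,384

T = 1/12 years.
Invest the THB and cover forward: 36,000,000 × 1.000208333 × 0.045761 = CAD 1,647,739.21.
Convert at spot and invest in CAD: 36,000,000 × 0.047091 × 1.005808333 = CAD 1,705,122.73.
The quoted forward undervalues THB, so borrow THB, convert to CAD at spot, deposit the CAD at 6.97%, and buy THB forward at 0.045761 to cover the loan.
The gap between the two covered legs is CAD 57,384.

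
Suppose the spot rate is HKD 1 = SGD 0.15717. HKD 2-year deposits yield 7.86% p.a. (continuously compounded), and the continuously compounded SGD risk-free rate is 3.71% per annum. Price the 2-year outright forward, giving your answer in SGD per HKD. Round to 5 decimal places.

0.14465

T = 2 years.
SGD accumulates by e^(0.0371×2) = 1.0770222.
HKD growth factor: e^(0.0786×2) = 1.1702296.
Forward (SGD per HKD) = 0.15717 × 1.0770222 / 1.1702296 = 0.1446516.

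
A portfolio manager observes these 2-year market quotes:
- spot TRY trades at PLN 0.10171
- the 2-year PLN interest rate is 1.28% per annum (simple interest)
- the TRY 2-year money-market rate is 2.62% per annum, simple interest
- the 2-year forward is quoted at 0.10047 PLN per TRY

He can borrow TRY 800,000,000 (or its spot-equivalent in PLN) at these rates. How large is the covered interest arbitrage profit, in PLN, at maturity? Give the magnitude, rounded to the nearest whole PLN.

PLN 1,136,682

T = 2 years.
Route A — deposit TRY, sell forward: 800,000,000 × 1.052400 × 0.10047 = PLN 84,587,702.40.
Route B — convert at spot, deposit PLN: 800,000,000 × 0.10171 × 1.025600 = PLN 83,451,020.80.
The quoted forward overvalues TRY, so borrow PLN, buy TRY at spot, deposit the TRY at 2.62%, and sell the proceeds forward at 0.10047.
The gap between the two covered legs is PLN 1,136,682.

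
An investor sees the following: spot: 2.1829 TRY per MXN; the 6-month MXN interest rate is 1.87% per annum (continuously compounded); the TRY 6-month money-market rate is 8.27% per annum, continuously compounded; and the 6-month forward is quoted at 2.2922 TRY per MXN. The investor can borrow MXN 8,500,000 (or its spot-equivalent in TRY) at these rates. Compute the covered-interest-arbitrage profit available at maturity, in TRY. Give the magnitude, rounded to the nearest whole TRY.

T = 6/12 years.
Keep in MXN, deliver into the forward: 8,500,000·1.0093938478·2.2922 = TRY 19,666,726.91.
Swap to TRY now, deposit: 8,500,000·2.1829·1.0422168176 = TRY 19,337,968.27.
The quoted forward overvalues MXN, so borrow TRY, buy MXN at spot, deposit the MXN at 1.87%, and sell the proceeds forward at 2.2922.
The gap between the two covered legs is TRY 328,759.

TRY 328,759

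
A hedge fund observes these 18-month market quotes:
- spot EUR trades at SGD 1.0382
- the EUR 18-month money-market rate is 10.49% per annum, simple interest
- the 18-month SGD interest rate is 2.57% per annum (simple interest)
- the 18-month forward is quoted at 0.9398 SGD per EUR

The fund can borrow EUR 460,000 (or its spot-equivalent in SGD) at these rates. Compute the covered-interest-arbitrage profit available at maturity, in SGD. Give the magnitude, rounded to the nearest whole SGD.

SGD 4,349

T = 18/12 years.
Route A — deposit EUR, sell forward: 460,000 × 1.157350 × 0.9398 = SGD 500,331.66.
Route B — convert at spot, deposit SGD: 460,000 × 1.0382 × 1.038550 = SGD 495,982.40.
The quoted forward overvalues EUR, so borrow SGD, buy EUR at spot, deposit the EUR at 10.49%, and sell the proceeds forward at 0.9398.
Profit = 500,331.66 − 495,982.40 = SGD 4,349.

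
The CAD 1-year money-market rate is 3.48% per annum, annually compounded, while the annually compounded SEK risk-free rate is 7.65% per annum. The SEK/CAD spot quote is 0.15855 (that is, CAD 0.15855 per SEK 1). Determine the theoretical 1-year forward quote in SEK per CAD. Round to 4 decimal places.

T = 1 year.
CAD growth factor: (1 + 0.0348)^1 = 1.034800.
SEK accumulates by (1 + 0.0765)^1 = 1.076500.
So F = 0.15855 × 1.034800 / 1.076500 = 0.1524083 (CAD/SEK).
Invert for SEK per CAD: 1 / 0.1524083 = 6.5613.

6.5613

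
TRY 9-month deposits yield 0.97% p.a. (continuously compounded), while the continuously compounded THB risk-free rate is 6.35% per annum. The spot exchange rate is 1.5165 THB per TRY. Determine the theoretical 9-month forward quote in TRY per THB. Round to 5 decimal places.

T = 9/12 years.
Growth of 1 THB over T: e^(0.0635×9/12) = 1.0487773.
TRY accumulates by e^(0.0097×9/12) = 1.0073015.
So F = 1.5165 × 1.0487773 / 1.0073015 = 1.578942 (THB/TRY).
Quoted the other way: 1/1.578942 = 0.63334 TRY per THB.

0.63334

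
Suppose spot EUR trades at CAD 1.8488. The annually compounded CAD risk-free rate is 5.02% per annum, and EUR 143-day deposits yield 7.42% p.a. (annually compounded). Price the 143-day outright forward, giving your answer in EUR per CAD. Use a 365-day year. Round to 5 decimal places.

T = 143/365 years.
CAD growth factor: (1 + 0.0502)^(143/365) = 1.019375.
EUR accumulates by (1 + 0.0742)^(143/365) = 1.0284391.
Forward (CAD per EUR) = 1.8488 × 1.019375 / 1.0284391 = 1.832506.
Quoted the other way: 1/1.832506 = 0.54570 EUR per CAD.

0.54570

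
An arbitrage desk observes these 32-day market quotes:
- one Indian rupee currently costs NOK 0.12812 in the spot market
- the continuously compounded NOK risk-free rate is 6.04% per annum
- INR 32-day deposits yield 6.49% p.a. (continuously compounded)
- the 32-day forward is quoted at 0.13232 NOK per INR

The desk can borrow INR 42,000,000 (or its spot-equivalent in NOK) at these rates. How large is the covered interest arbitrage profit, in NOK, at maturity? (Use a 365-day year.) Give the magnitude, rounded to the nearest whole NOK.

NOK 179,541

T = 32/365 years.
Invest the INR and cover forward: 42,000,000 × 1.005706081 × 0.13232 = NOK 5,589,151.20.
Convert at spot and invest in NOK: 42,000,000 × 0.12812 × 1.005309388 = NOK 5,409,610.03.
The quoted forward overvalues INR, so borrow NOK, buy INR at spot, deposit the INR at 6.49%, and sell the proceeds forward at 0.13232.
The gap between the two covered legs is NOK 179,541.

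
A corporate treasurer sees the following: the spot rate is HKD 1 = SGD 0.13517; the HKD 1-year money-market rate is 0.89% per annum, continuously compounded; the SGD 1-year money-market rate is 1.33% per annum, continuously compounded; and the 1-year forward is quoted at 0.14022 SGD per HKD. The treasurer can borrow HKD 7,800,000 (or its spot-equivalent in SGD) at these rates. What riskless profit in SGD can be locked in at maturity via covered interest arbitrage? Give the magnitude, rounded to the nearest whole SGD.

SGD 35,051

T = 1 year.
Keep in HKD, deliver into the forward: 7,800,000·1.008939723·0.14022 = SGD 1,103,493.52.
Swap to SGD now, deposit: 7,800,000·0.13517·1.013388838 = SGD 1,068,442.20.
The quoted forward overvalues HKD, so borrow SGD, buy HKD at spot, deposit the HKD at 0.89%, and sell the proceeds forward at 0.14022.
Arbitrage profit = |1,103,493.52 − 1,068,442.20| = SGD 35,051.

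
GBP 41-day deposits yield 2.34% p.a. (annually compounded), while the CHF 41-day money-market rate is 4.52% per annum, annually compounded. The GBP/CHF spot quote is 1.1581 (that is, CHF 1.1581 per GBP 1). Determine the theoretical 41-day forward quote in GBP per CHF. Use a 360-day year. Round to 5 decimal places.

0.86141

T = 41/360 years.
CHF growth factor: (1 + 0.0452)^(41/360) = 1.0050475.
Growth of 1 GBP over T: (1 + 0.0234)^(41/360) = 1.0026378.
Forward (CHF per GBP) = 1.1581 × 1.0050475 / 1.0026378 = 1.160883.
Quoted the other way: 1/1.160883 = 0.86141 GBP per CHF.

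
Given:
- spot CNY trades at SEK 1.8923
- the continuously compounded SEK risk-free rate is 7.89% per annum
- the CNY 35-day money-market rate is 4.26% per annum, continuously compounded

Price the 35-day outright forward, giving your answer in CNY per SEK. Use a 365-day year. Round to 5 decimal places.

T = 35/365 years.
Growth of 1 SEK over T: e^(0.0789×35/365) = 1.0075944.
Growth of 1 CNY over T: e^(0.0426×35/365) = 1.0040933.
CIP: F = S · (grow SEK)/(grow CNY) = 1.8923 × 1.0075944/1.0040933 = 1.898898 SEK per CNY.
Quoted the other way: 1/1.898898 = 0.52662 CNY per SEK.

0.52662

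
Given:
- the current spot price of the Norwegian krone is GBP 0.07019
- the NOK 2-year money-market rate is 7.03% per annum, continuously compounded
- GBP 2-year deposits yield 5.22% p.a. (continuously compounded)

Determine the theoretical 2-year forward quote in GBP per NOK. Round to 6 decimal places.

0.067695

T = 2 years.
GBP growth factor: e^(0.0522×2) = 1.1100444.
NOK accumulates by e^(0.0703×2) = 1.1509642.
CIP: F = S · (grow GBP)/(grow NOK) = 0.07019 × 1.1100444/1.1509642 = 0.06769456 GBP per NOK.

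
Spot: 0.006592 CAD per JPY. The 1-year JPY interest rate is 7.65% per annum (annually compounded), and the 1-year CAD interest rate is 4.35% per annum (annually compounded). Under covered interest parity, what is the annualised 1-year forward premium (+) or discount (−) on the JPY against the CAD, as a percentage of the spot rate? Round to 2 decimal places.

T = 1 year.
F = S · g_CAD/g_JPY = 0.006592 × 1.043500/1.076500 = 0.006389923.
(F − S)/S ÷ T = (0.006389923 − 0.006592)/0.006592/1 = -0.030655 → -3.07%.

-3.07%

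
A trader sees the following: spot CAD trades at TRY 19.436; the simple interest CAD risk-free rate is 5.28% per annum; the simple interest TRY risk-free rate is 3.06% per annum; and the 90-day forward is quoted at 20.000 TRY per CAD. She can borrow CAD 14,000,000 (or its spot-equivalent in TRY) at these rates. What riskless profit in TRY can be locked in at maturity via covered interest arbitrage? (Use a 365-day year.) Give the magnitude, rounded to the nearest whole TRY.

TRY 9,488,289

T = 90/365 years.
Keep in CAD, deliver into the forward: 14,000,000·1.01301917808·20.000 = TRY 283,645,369.86.
Swap to TRY now, deposit: 14,000,000·19.436·1.00754520548 = TRY 274,157,080.59.
The quoted forward overvalues CAD, so borrow TRY, buy CAD at spot, deposit the CAD at 5.28%, and sell the proceeds forward at 20.000.
Profit = 283,645,369.86 − 274,157,080.59 = TRY 9,488,289.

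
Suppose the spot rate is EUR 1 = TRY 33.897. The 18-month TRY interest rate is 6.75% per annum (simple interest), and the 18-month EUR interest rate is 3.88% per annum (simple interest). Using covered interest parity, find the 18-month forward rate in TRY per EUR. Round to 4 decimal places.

T = 18/12 years.
Growth of 1 TRY over T: 1 + 0.0675×18/12 = 1.101250.
Growth of 1 EUR over T: 1 + 0.0388×18/12 = 1.058200.
So F = 33.897 × 1.101250 / 1.058200 = 35.276008 (TRY/EUR).

35.2760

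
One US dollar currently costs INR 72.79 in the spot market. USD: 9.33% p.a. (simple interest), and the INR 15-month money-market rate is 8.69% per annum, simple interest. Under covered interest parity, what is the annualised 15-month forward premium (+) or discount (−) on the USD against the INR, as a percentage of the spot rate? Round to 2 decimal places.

T = 15/12 years.
No-arbitrage forward: 72.79 × 1.108625 / 1.116625 = 72.26850 INR/USD.
Annualised premium = (F − S)/S × (1/T) = (72.26850 − 72.79)/72.79 ÷ (15/12) = -0.57%.

-0.57%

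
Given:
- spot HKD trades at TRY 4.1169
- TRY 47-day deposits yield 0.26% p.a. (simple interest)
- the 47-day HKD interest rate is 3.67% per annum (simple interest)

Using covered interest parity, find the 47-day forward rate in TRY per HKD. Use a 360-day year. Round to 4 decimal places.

4.0987

T = 47/360 years.
Growth of 1 TRY over T: 1 + 0.0026×47/360 = 1.0003394.
HKD accumulates by 1 + 0.0367×47/360 = 1.0047914.
CIP: F = S · (grow TRY)/(grow HKD) = 4.1169 × 1.0003394/1.0047914 = 4.098659 TRY per HKD.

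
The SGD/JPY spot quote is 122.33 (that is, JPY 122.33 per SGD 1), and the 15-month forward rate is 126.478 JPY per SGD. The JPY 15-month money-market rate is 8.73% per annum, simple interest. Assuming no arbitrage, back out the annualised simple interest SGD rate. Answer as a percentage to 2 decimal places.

5.82%

T = 15/12 years.
By CIP, F/S equals the JPY-to-SGD growth ratio: 126.478/122.33 = 1.0339083.
JPY growth factor: 1 + 0.0873×15/12 = 1.109125.
So the SGD growth factor = 1.0727499.
(1.0727499 − 1)/T = 0.058200, i.e. 5.82%.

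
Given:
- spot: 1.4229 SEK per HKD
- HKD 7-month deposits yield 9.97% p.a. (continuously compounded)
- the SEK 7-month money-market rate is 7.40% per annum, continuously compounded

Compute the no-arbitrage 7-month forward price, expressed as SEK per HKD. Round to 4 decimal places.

T = 7/12 years.
Growth of 1 SEK over T: e^(0.0740×7/12) = 1.0441119.
HKD accumulates by e^(0.0997×7/12) = 1.0598828.
Forward (SEK per HKD) = 1.4229 × 1.0441119 / 1.0598828 = 1.401727.

1.4017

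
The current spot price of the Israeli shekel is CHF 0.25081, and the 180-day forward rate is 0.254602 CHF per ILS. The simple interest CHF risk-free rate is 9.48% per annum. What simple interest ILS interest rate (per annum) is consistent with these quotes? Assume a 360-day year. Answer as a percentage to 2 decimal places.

6.36%

T = 180/360 years.
F/S = 0.254602/0.25081 = 1.0151190 = (growth of CHF) / (growth of ILS).
CHF growth factor: 1 + 0.0948×180/360 = 1.047400.
So the ILS growth factor = 1.0318002.
(1.0318002 − 1)/T = 0.063600, i.e. 6.36%.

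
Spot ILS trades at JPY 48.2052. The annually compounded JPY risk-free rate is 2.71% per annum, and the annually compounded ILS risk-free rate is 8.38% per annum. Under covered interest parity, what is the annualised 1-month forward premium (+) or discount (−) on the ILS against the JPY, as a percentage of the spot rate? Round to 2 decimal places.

-5.36%

T = 1/12 years.
F = S · g_JPY/g_ILS = 48.2052 × 1.0022308/1.0067287 = 47.9898270.
Annualised premium = (F − S)/S × (1/T) = (47.9898270 − 48.2052)/48.2052 ÷ (1/12) = -5.36%.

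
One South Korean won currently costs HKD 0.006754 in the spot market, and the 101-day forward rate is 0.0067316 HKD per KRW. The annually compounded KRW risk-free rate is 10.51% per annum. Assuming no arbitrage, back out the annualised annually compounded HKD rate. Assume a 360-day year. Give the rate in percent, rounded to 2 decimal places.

9.21%

T = 101/360 years.
CIP gives F = S · g_HKD/g_KRW, so g_HKD/g_KRW = 0.0067316/0.006754 = 0.9966834.
KRW growth factor: (1 + 0.1051)^(101/360) = 1.0284343.
So the HKD growth factor = 1.0250234.
Annualise: 1.0250234^(360/101) − 1 = 0.092091 = 9.21%.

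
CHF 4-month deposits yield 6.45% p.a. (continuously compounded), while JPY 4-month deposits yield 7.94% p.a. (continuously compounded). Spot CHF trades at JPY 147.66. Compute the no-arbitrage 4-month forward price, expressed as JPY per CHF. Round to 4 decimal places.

T = 4/12 years.
JPY accumulates by e^(0.0794×4/12) = 1.026820019.
CHF accumulates by e^(0.0645×4/12) = 1.02173279.
Forward (JPY per CHF) = 147.66 × 1.026820019 / 1.02173279 = 148.395202.

148.3952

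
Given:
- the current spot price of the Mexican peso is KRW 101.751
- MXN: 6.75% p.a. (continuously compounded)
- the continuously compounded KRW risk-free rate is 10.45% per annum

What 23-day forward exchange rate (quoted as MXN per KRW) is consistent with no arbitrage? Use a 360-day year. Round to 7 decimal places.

T = 23/360 years.
KRW accumulates by e^(0.1045×23/360) = 1.0066987.
MXN accumulates by e^(0.0675×23/360) = 1.0043218.
CIP: F = S · (grow KRW)/(grow MXN) = 101.751 × 1.0066987/1.0043218 = 101.9918 KRW per MXN.
Invert for MXN per KRW: 1 / 101.9918 = 0.0098047.

0.0098047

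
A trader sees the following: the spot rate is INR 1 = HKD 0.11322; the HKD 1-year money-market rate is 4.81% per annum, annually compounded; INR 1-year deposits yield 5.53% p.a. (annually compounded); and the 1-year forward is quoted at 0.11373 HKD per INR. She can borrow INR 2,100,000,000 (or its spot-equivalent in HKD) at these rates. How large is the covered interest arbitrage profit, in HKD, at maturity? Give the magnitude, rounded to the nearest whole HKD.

HKD 2,842,113

T = 1 year.
Invest the INR and cover forward: 2,100,000,000 × 1.055300 × 0.11373 = HKD 252,040,464.90.
Convert at spot and invest in HKD: 2,100,000,000 × 0.11322 × 1.048100 = HKD 249,198,352.20.
The quoted forward overvalues INR, so borrow HKD, buy INR at spot, deposit the INR at 5.53%, and sell the proceeds forward at 0.11373.
Arbitrage profit = |252,040,464.90 − 249,198,352.20| = HKD 2,842,113.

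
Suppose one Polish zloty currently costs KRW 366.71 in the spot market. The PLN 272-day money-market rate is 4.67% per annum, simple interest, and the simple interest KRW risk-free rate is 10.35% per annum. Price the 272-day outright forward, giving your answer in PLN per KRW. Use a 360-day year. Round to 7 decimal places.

0.0026184

T = 272/360 years.
KRW accumulates by 1 + 0.1035×272/360 = 1.078200.
PLN growth factor: 1 + 0.0467×272/360 = 1.0352844.
So F = 366.71 × 1.078200 / 1.0352844 = 381.9112 (KRW/PLN).
Invert for PLN per KRW: 1 / 381.9112 = 0.0026184.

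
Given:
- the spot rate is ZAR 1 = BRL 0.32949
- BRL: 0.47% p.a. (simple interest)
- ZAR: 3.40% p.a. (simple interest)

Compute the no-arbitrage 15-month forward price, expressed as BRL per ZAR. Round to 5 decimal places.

T = 15/12 years.
Growth of 1 BRL over T: 1 + 0.0047×15/12 = 1.005875.
ZAR growth factor: 1 + 0.0340×15/12 = 1.042500.
CIP: F = S · (grow BRL)/(grow ZAR) = 0.32949 × 1.005875/1.042500 = 0.3179144 BRL per ZAR.

0.31791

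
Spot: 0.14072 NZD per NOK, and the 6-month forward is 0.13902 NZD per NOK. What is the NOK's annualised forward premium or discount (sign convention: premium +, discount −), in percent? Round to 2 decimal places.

T = 6/12 years.
(F − S)/S = (0.13902 − 0.14072)/0.14072 = -0.0120807.
Per annum: -0.0120807 / (6/12) = -0.024161 = -2.42%.

-2.42%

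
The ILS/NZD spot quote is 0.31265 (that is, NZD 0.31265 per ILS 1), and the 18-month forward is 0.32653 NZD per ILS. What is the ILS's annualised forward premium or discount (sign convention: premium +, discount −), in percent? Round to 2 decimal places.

+2.96%

T = 18/12 years.
ILS trades forward at +4.43947% vs spot over the period.
Annualise by dividing by T: 0.0443947 / (18/12) = 0.029596 → 2.96%.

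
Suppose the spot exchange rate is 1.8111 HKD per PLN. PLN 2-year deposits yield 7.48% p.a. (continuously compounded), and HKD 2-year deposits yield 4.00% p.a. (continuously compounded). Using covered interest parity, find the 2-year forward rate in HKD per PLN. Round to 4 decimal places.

1.6893

T = 2 years.
HKD growth factor: e^(0.0400×2) = 1.0832871.
Growth of 1 PLN over T: e^(0.0748×2) = 1.1613696.
Forward (HKD per PLN) = 1.8111 × 1.0832871 / 1.1613696 = 1.689334.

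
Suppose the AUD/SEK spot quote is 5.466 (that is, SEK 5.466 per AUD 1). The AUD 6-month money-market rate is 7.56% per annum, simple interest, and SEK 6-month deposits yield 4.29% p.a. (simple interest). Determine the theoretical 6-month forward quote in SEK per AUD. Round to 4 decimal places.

5.3799

T = 6/12 years.
SEK growth factor: 1 + 0.0429×6/12 = 1.021450.
AUD growth factor: 1 + 0.0756×6/12 = 1.037800.
Forward (SEK per AUD) = 5.466 × 1.021450 / 1.037800 = 5.379886.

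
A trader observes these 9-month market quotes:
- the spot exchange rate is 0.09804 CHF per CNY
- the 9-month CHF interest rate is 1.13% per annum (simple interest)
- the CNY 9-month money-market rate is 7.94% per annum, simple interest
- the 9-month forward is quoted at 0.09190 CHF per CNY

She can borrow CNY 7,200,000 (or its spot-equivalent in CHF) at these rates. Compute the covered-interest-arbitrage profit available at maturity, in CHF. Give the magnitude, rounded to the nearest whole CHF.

T = 9/12 years.
Route A — deposit CNY, sell forward: 7,200,000 × 1.059550 × 0.09190 = CHF 701,083.04.
Route B — convert at spot, deposit CHF: 7,200,000 × 0.09804 × 1.008475 = CHF 711,870.40.
The quoted forward undervalues CNY, so borrow CNY, convert to CHF at spot, deposit the CHF at 1.13%, and buy CNY forward at 0.09190 to cover the loan.
Arbitrage profit = |701,083.04 − 711,870.40| = CHF 10,787.

CHF 10,787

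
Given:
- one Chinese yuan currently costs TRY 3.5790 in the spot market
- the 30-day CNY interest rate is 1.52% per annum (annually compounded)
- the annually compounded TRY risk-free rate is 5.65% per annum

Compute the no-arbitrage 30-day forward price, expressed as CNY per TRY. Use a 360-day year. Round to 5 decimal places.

T = 30/360 years.
Growth of 1 TRY over T: (1 + 0.0565)^(30/360) = 1.0045906.
CNY accumulates by (1 + 0.0152)^(30/360) = 1.0012579.
So F = 3.579 × 1.0045906 / 1.0012579 = 3.590913 (TRY/CNY).
Quoted the other way: 1/3.590913 = 0.27848 CNY per TRY.

0.27848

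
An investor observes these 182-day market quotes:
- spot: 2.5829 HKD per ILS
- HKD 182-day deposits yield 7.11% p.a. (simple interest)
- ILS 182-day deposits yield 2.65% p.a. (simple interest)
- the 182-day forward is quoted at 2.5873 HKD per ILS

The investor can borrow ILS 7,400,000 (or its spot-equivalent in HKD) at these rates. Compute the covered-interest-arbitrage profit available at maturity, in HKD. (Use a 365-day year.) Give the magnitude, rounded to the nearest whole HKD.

HKD 392,072

T = 182/365 years.
Invest the ILS and cover forward: 7,400,000 × 1.0132136986 × 2.5873 = HKD 19,399,009.74.
Convert at spot and invest in HKD: 7,400,000 × 2.5829 × 1.0354526027 = HKD 19,791,081.90.
The quoted forward undervalues ILS, so borrow ILS, convert to HKD at spot, deposit the HKD at 7.11%, and buy ILS forward at 2.5873 to cover the loan.
Profit = 19,791,081.90 − 19,399,009.74 = HKD 392,072.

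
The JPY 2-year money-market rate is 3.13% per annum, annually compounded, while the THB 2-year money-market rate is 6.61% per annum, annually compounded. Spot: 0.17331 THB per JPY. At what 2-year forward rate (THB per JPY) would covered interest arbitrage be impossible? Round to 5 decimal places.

0.18520

T = 2 years.
THB accumulates by (1 + 0.0661)^2 = 1.1365692.
Growth of 1 JPY over T: (1 + 0.0313)^2 = 1.0635797.
Forward (THB per JPY) = 0.17331 × 1.1365692 / 1.0635797 = 0.1852036.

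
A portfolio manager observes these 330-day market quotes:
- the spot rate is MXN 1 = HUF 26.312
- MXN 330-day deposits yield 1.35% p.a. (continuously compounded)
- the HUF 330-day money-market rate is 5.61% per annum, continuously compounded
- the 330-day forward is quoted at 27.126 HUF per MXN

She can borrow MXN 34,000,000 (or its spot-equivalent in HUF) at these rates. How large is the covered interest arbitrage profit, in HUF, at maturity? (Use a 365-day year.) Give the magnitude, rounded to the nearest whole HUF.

T = 330/365 years.
Route A — deposit MXN, sell forward: 34,000,000 × 1.01228027029 × 27.126 = HUF 933,609,896.80.
Route B — convert at spot, deposit HUF: 34,000,000 × 26.312 × 1.05202886057 = HUF 941,153,434.90.
The quoted forward undervalues MXN, so borrow MXN, convert to HUF at spot, deposit the HUF at 5.61%, and buy MXN forward at 27.126 to cover the loan.
Arbitrage profit = |933,609,896.80 − 941,153,434.90| = HUF 7,543,538.

HUF 7,543,538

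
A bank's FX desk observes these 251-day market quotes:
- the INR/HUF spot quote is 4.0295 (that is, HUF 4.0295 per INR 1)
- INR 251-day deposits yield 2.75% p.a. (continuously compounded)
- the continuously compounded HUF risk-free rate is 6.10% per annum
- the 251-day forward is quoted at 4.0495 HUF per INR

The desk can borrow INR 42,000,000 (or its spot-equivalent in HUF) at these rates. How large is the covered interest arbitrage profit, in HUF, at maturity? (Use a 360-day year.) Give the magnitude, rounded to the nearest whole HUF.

T = 251/360 years.
Invest the INR and cover forward: 42,000,000 × 1.01935860524 × 4.0495 = HUF 173,371,492.22.
Convert at spot and invest in HUF: 42,000,000 × 4.0295 × 1.04344793902 = HUF 176,592,085.75.
The quoted forward undervalues INR, so borrow INR, convert to HUF at spot, deposit the HUF at 6.10%, and buy INR forward at 4.0495 to cover the loan.
Profit = 176,592,085.75 − 173,371,492.22 = HUF 3,220,594.

HUF 3,220,594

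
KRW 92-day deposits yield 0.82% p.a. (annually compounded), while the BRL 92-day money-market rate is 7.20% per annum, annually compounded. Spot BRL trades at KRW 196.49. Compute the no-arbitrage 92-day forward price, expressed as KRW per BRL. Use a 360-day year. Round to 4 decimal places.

T = 92/360 years.
KRW growth factor: (1 + 0.0082)^(92/360) = 1.00208919.
BRL accumulates by (1 + 0.0720)^(92/360) = 1.017926557.
So F = 196.49 × 1.00208919 / 1.017926557 = 193.432919 (KRW/BRL).

193.4329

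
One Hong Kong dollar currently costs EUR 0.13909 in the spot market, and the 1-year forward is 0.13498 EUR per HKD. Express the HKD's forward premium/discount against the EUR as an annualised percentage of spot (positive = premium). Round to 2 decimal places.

T = 1 year.
Period premium: (0.13498 − 0.13909)/0.13909 = -0.0295492.
×(1/T) gives -2.95% p.a.

-2.95%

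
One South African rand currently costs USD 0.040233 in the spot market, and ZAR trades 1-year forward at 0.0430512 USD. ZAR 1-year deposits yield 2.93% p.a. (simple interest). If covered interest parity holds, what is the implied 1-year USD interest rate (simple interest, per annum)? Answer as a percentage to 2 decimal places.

T = 1 year.
CIP gives F = S · g_USD/g_ZAR, so g_USD/g_ZAR = 0.0430512/0.040233 = 1.0700470.
ZAR growth factor: 1 + 0.0293×1 = 1.029300.
So the USD growth factor = 1.1013994.
(1.1013994 − 1)/T = 0.101399, i.e. 10.14%.

10.14%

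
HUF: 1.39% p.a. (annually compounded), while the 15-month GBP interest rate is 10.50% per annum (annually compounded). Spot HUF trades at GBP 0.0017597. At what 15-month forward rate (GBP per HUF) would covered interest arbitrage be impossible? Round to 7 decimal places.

0.0019595

T = 15/12 years.
GBP accumulates by (1 + 0.1050)^(15/12) = 1.1329294.
HUF growth factor: (1 + 0.0139)^(15/12) = 1.0174051.
Forward (GBP per HUF) = 0.0017597 × 1.1329294 / 1.0174051 = 0.001959510.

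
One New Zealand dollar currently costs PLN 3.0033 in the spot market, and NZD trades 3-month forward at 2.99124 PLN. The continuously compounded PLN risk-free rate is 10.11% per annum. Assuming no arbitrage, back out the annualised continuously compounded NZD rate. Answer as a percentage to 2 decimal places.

11.72%

T = 3/12 years.
By CIP, F/S equals the PLN-to-NZD growth ratio: 2.99124/3.0033 = 0.9959844.
The PLN side grows by e^(0.1011×3/12) = 1.0255971.
That pins the NZD growth at 1.0297321.
r = ln(1.0297321)/(3/12) = 0.117195 → 11.72%.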